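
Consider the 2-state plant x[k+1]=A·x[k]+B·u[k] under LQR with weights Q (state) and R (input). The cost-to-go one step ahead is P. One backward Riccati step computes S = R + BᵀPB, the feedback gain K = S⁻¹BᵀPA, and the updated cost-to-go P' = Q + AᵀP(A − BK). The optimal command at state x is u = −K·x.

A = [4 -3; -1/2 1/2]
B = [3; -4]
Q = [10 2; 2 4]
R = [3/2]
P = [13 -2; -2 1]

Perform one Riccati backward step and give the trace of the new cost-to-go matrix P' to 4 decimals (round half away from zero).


32.5959

BᵀP = [47.0000 -10.0000]
S = R + BᵀPB = [3/2] + [181.0000] = [182.5000]
BᵀPA = [193.0000 -146.0000]
K = S⁻¹·BᵀPA = [1.0575 -0.8000]
A−BK = [0.8274 -0.6000; 3.7301 -2.7000]
AᵀP(A−BK) = [12.1459 -8.8500; -8.8500 6.4500]
P' = Q + AᵀP(A−BK) = [22.1459 -6.8500; -6.8500 10.4500]
tr(P') = 32.5959


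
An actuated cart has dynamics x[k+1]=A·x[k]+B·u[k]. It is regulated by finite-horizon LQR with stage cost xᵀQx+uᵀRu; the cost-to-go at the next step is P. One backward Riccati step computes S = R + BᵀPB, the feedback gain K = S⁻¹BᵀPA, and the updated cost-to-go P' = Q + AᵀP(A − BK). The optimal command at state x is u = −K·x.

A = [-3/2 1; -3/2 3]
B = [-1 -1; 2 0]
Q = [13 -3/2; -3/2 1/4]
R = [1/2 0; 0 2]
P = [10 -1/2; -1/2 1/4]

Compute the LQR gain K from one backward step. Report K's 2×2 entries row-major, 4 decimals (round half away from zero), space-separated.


0.5671 -0.0610 0.6677 -0.6524

BᵀP = [-11.0000 1.0000; -10.0000 0.5000]
S = R + BᵀPB = [1/2 0; 0 2] + [13.0000 11.0000; 11.0000 10.0000] = [13.5000 11.0000; 11.0000 12.0000]
BᵀPA = [15.0000 -8.0000; 14.2500 -8.5000]
K = S⁻¹·BᵀPA = [0.5671 -0.0610; 0.6677 -0.6524]
A−BK = [-0.2652 0.2866; -2.6341 3.1220]
AᵀP(A−BK) = [2.7919 -2.9131; -2.9131 3.2165]
P' = Q + AᵀP(A−BK) = [15.7919 -4.4131; -4.4131 3.4665]
tr(P') = 19.2584


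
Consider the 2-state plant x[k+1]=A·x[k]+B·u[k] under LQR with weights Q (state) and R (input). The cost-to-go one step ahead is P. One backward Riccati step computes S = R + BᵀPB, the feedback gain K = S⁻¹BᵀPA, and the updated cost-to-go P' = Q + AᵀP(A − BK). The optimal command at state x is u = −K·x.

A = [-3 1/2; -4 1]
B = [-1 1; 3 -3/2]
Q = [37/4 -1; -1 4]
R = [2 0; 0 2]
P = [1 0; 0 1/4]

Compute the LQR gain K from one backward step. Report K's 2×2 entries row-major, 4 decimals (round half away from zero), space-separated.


-0.2247 0.0815 -0.5551 0.0837

BᵀP = [-1.0000 0.7500; 1.0000 -0.3750]
S = R + BᵀPB = [2 0; 0 2] + [3.2500 -2.1250; -2.1250 1.5625] = [5.2500 -2.1250; -2.1250 3.5625]
BᵀPA = [0.0000 0.2500; -1.5000 0.1250]
K = S⁻¹·BᵀPA = [-0.2247 0.0815; -0.5551 0.0837]
A−BK = [-2.6696 0.4978; -4.1586 0.8811]
AᵀP(A−BK) = [12.1674 -2.3744; -2.3744 0.4692]
P' = Q + AᵀP(A−BK) = [21.4174 -3.3744; -3.3744 4.4692]
tr(P') = 25.8866


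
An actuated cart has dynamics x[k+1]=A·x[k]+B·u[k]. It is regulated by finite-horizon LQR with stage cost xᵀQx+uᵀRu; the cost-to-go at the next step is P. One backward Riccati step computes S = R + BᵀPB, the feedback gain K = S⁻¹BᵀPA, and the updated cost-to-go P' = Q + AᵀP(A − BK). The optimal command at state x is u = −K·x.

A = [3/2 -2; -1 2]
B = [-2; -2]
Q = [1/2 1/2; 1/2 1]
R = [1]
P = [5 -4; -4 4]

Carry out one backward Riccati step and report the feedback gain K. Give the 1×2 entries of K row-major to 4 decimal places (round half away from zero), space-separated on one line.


-0.6000 0.8000

BᵀP = [-2.0000 0.0000]
S = R + BᵀPB = [1] + [4.0000] = [5.0000]
BᵀPA = [-3.0000 4.0000]
K = S⁻¹·BᵀPA = [-0.6000 0.8000]
A−BK = [0.3000 -0.4000; -2.2000 3.6000]
AᵀP(A−BK) = [25.4500 -40.6000; -40.6000 64.8000]
P' = Q + AᵀP(A−BK) = [25.9500 -40.1000; -40.1000 65.8000]
tr(P') = 91.7500


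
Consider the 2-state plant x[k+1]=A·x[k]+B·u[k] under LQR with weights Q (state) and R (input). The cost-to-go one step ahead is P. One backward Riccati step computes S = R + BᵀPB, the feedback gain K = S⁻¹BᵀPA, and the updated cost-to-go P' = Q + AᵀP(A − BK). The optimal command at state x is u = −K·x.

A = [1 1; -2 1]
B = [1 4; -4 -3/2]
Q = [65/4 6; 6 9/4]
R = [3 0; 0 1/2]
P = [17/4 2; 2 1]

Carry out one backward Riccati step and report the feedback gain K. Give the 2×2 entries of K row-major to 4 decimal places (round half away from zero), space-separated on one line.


0.1215 -0.1170 0.0526 0.4085

BᵀP = [-3.7500 -2.0000; 14.0000 6.5000]
S = R + BᵀPB = [3 0; 0 1/2] + [4.2500 -12.0000; -12.0000 46.2500] = [7.2500 -12.0000; -12.0000 46.7500]
BᵀPA = [0.2500 -5.7500; 1.0000 20.5000]
K = S⁻¹·BᵀPA = [0.1215 -0.1170; 0.0526 0.4085]
A−BK = [0.6682 -0.5168; -1.4351 1.1446]
AᵀP(A−BK) = [0.1670 -0.1292; -0.1292 0.2036]
P' = Q + AᵀP(A−BK) = [16.4170 5.8708; 5.8708 2.4536]
tr(P') = 18.8706


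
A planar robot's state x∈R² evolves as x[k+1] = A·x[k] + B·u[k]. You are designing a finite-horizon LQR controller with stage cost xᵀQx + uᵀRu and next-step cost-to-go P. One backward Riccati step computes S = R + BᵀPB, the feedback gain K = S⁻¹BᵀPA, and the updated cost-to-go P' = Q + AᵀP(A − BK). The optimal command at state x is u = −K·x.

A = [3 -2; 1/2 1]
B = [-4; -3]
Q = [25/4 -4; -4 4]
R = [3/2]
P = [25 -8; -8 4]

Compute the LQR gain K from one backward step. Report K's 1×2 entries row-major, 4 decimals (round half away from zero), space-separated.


BᵀP = [-76.0000 20.0000]
S = R + BᵀPB = [3/2] + [244.0000] = [245.5000]
BᵀPA = [-218.0000 172.0000]
K = S⁻¹·BᵀPA = [-0.8880 0.7006]
A−BK = [-0.5519 0.8024; -2.1640 3.1018]
AᵀP(A−BK) = [8.4196 -11.2668; -11.2668 15.4949]
P' = Q + AᵀP(A−BK) = [14.6696 -15.2668; -15.2668 19.4949]
tr(P') = 34.1645

-0.8880 0.7006


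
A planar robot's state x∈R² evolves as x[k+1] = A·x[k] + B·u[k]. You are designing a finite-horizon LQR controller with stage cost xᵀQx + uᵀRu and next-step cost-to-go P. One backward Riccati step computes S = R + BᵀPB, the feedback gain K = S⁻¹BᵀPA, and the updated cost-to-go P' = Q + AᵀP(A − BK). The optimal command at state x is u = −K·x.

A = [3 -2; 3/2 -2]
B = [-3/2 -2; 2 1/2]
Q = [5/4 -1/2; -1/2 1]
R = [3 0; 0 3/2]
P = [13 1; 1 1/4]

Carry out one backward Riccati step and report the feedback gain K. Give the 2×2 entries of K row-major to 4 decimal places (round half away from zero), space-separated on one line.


BᵀP = [-17.5000 -1.0000; -25.5000 -1.8750]
S = R + BᵀPB = [3 0; 0 3/2] + [24.2500 34.5000; 34.5000 50.0625] = [27.2500 34.5000; 34.5000 51.5625]
BᵀPA = [-54.0000 37.0000; -79.3125 54.7500]
K = S⁻¹·BᵀPA = [-0.2239 0.0882; -1.3884 1.0028]
A−BK = [-0.1126 0.1379; 2.6419 -2.6777]
AᵀP(A−BK) = [4.3566 -3.4523; -3.4523 2.8331]
P' = Q + AᵀP(A−BK) = [5.6066 -3.9523; -3.9523 3.8331]
tr(P') = 9.4397

-0.2239 0.0882 -1.3884 1.0028


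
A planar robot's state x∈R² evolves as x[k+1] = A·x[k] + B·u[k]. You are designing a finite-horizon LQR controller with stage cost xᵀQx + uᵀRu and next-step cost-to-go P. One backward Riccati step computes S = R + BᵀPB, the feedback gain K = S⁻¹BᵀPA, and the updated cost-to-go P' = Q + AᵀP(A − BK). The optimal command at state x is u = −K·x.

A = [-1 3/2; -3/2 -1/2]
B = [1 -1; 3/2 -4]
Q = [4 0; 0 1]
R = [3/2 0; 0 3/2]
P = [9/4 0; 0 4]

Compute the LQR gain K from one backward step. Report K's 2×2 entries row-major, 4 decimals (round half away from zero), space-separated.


-0.4185 0.8401 0.2253 0.3938

BᵀP = [2.2500 6.0000; -2.2500 -16.0000]
S = R + BᵀPB = [3/2 0; 0 3/2] + [11.2500 -26.2500; -26.2500 66.2500] = [12.7500 -26.2500; -26.2500 67.7500]
BᵀPA = [-11.2500 0.3750; 26.2500 4.6250]
K = S⁻¹·BᵀPA = [-0.4185 0.8401; 0.2253 0.3938]
A−BK = [-0.3562 1.0536; 0.0290 -0.1851]
AᵀP(A−BK) = [0.6277 -1.2602; -1.2602 3.9262]
P' = Q + AᵀP(A−BK) = [4.6277 -1.2602; -1.2602 4.9262]
tr(P') = 9.5539


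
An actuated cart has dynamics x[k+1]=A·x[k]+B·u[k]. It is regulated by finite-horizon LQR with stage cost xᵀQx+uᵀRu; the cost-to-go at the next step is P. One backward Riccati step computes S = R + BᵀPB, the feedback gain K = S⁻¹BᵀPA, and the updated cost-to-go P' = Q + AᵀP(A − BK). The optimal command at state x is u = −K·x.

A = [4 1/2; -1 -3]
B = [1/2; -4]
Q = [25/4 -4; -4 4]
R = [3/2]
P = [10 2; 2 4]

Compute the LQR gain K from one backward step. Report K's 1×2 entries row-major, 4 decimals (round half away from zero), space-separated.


BᵀP = [-3.0000 -15.0000]
S = R + BᵀPB = [3/2] + [58.5000] = [60.0000]
BᵀPA = [3.0000 43.5000]
K = S⁻¹·BᵀPA = [0.0500 0.7250]
A−BK = [3.9750 0.1375; -0.8000 -0.1000]
AᵀP(A−BK) = [147.8500 4.8250; 4.8250 0.9625]
P' = Q + AᵀP(A−BK) = [154.1000 0.8250; 0.8250 4.9625]
tr(P') = 159.0625

0.0500 0.7250


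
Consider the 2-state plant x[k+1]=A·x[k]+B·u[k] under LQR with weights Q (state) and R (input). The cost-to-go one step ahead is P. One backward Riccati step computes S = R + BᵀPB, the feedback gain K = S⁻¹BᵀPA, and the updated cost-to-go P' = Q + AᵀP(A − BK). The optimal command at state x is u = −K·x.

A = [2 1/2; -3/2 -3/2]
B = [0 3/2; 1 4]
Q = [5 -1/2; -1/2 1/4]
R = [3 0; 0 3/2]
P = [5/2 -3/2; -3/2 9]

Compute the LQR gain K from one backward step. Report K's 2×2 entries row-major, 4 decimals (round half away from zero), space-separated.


-0.7331 -0.3282 -0.2282 -0.3055

BᵀP = [-1.5000 9.0000; -2.2500 33.7500]
S = R + BᵀPB = [3 0; 0 3/2] + [9.0000 33.7500; 33.7500 131.6250] = [12.0000 33.7500; 33.7500 133.1250]
BᵀPA = [-16.5000 -14.2500; -55.1250 -51.7500]
K = S⁻¹·BᵀPA = [-0.7331 -0.3282; -0.2282 -0.3055]
A−BK = [2.3423 0.9583; 0.1460 0.0503]
AᵀP(A−BK) = [14.5727 6.1175; 6.1175 2.6371]
P' = Q + AᵀP(A−BK) = [19.5727 5.6175; 5.6175 2.8871]
tr(P') = 22.4598


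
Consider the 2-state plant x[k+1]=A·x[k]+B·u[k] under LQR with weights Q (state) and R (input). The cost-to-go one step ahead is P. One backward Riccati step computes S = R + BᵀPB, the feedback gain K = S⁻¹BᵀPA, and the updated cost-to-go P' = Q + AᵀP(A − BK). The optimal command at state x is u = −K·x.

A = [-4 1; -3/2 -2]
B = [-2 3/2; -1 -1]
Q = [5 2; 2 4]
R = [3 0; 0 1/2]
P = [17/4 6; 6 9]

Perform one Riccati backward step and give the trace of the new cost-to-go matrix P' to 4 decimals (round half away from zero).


19.4874

BᵀP = [-14.5000 -21.0000; 0.3750 0.0000]
S = R + BᵀPB = [3 0; 0 1/2] + [50.0000 -0.7500; -0.7500 0.5625] = [53.0000 -0.7500; -0.7500 1.0625]
BᵀPA = [89.5000 27.5000; -1.5000 0.3750]
K = S⁻¹·BᵀPA = [1.6855 0.5291; -0.2220 0.7265]
A−BK = [-0.2960 0.9686; -0.0364 -0.7444]
AᵀP(A−BK) = [9.0614 2.7309; 2.7309 1.4260]
P' = Q + AᵀP(A−BK) = [14.0614 4.7309; 4.7309 5.4260]
tr(P') = 19.4874


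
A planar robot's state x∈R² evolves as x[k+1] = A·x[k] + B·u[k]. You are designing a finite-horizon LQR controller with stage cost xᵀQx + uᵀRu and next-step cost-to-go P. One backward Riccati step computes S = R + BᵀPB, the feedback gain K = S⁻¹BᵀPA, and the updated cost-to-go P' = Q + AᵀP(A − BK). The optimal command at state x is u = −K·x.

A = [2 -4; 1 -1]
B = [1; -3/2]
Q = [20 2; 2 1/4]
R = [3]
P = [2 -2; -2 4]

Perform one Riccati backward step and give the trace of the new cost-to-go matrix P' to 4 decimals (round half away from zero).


BᵀP = [5.0000 -8.0000]
S = R + BᵀPB = [3] + [17.0000] = [20.0000]
BᵀPA = [2.0000 -12.0000]
K = S⁻¹·BᵀPA = [0.1000 -0.6000]
A−BK = [1.9000 -3.4000; 1.1500 -1.9000]
AᵀP(A−BK) = [3.8000 -6.8000; -6.8000 12.8000]
P' = Q + AᵀP(A−BK) = [23.8000 -4.8000; -4.8000 13.0500]
tr(P') = 36.8500

36.8500


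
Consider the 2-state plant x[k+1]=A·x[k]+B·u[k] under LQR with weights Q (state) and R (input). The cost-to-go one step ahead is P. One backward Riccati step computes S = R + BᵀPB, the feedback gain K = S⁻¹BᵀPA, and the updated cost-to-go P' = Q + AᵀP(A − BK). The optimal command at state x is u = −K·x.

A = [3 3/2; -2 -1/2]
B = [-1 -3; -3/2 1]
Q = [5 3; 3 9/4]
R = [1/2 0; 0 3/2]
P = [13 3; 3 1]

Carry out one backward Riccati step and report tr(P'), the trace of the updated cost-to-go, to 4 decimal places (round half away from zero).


BᵀP = [-17.5000 -4.5000; -36.0000 -8.0000]
S = R + BᵀPB = [1/2 0; 0 3/2] + [24.2500 48.0000; 48.0000 100.0000] = [24.7500 48.0000; 48.0000 101.5000]
BᵀPA = [-43.5000 -24.0000; -92.0000 -50.0000]
K = S⁻¹·BᵀPA = [0.0036 -0.1730; -0.9081 -0.4108]
A−BK = [0.2793 0.0946; -1.0865 -0.3486]
AᵀP(A−BK) = [1.6108 0.6811; 0.6811 0.3081]
P' = Q + AᵀP(A−BK) = [6.6108 3.6811; 3.6811 2.5581]
tr(P') = 9.1689

9.1689


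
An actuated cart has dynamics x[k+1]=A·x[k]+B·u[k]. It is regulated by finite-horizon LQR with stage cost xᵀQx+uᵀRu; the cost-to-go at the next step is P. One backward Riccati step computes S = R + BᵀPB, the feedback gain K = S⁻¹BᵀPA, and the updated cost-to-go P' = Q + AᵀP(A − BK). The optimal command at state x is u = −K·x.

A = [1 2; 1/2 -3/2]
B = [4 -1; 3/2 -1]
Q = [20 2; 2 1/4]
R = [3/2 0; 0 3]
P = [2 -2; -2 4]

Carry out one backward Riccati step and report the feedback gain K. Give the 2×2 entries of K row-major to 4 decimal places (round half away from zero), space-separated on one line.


BᵀP = [5.0000 -2.0000; 0.0000 -2.0000]
S = R + BᵀPB = [3/2 0; 0 3] + [17.0000 -3.0000; -3.0000 2.0000] = [18.5000 -3.0000; -3.0000 5.0000]
BᵀPA = [4.0000 13.0000; -1.0000 3.0000]
K = S⁻¹·BᵀPA = [0.2036 0.8862; -0.0778 1.1317]
A−BK = [0.1078 -0.4132; 0.1168 -1.6976]
AᵀP(A−BK) = [0.1078 -0.4132; -0.4132 14.0838]
P' = Q + AᵀP(A−BK) = [20.1078 1.5868; 1.5868 14.3338]
tr(P') = 34.4416

0.2036 0.8862 -0.0778 1.1317


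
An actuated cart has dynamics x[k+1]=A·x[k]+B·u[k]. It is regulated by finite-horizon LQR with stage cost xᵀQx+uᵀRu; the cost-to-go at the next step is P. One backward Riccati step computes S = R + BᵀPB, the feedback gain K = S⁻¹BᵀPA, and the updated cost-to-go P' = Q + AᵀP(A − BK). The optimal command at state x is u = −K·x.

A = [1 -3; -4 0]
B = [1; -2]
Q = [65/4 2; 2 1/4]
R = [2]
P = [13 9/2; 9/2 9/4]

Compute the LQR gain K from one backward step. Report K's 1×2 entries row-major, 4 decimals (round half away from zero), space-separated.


0.6667 -2.0000

BᵀP = [4.0000 0.0000]
S = R + BᵀPB = [2] + [4.0000] = [6.0000]
BᵀPA = [4.0000 -12.0000]
K = S⁻¹·BᵀPA = [0.6667 -2.0000]
A−BK = [0.3333 -1.0000; -2.6667 -4.0000]
AᵀP(A−BK) = [10.3333 23.0000; 23.0000 93.0000]
P' = Q + AᵀP(A−BK) = [26.5833 25.0000; 25.0000 93.2500]
tr(P') = 119.8333


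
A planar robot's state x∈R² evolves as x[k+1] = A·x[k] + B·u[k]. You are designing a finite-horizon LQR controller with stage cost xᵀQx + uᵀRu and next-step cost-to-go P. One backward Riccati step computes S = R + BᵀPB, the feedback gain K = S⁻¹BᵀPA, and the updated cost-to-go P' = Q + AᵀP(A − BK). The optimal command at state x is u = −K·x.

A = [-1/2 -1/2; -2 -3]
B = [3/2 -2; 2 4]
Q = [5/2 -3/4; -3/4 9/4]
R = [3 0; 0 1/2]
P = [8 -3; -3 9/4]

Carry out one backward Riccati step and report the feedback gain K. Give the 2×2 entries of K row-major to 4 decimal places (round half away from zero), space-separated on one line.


-0.4318 -0.5754 -0.1818 -0.3254

BᵀP = [6.0000 0.0000; -28.0000 15.0000]
S = R + BᵀPB = [3 0; 0 1/2] + [9.0000 -12.0000; -12.0000 116.0000] = [12.0000 -12.0000; -12.0000 116.5000]
BᵀPA = [-3.0000 -3.0000; -16.0000 -31.0000]
K = S⁻¹·BᵀPA = [-0.4318 -0.5754; -0.1818 -0.3254]
A−BK = [-0.2159 -0.2877; -0.4091 -0.5478]
AᵀP(A−BK) = [0.7955 1.0682; 1.0682 1.4378]
P' = Q + AᵀP(A−BK) = [3.2955 0.3182; 0.3182 3.6878]
tr(P') = 6.9833


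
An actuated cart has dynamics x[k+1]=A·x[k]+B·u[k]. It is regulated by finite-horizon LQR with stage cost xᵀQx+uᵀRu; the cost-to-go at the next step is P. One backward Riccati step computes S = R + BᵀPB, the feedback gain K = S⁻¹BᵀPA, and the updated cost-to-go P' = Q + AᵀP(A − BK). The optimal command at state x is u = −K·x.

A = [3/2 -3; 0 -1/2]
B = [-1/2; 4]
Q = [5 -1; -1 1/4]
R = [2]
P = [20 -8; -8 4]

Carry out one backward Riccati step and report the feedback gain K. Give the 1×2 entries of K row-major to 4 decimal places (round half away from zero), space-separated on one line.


-0.6117 1.1262

BᵀP = [-42.0000 20.0000]
S = R + BᵀPB = [2] + [101.0000] = [103.0000]
BᵀPA = [-63.0000 116.0000]
K = S⁻¹·BᵀPA = [-0.6117 1.1262]
A−BK = [1.1942 -2.4369; 2.4466 -5.0049]
AᵀP(A−BK) = [6.4660 -13.0485; -13.0485 26.3592]
P' = Q + AᵀP(A−BK) = [11.4660 -14.0485; -14.0485 26.6092]
tr(P') = 38.0752


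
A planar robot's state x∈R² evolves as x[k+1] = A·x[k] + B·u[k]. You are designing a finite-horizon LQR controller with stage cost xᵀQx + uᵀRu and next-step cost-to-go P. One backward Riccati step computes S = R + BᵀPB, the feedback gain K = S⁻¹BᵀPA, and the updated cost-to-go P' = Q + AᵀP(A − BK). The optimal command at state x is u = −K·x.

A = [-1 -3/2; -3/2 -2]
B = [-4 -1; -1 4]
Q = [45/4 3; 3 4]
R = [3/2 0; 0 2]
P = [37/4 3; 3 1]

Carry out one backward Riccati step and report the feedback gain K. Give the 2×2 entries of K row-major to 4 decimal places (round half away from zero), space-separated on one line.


0.3365 0.4869 -0.0653 -0.0870

BᵀP = [-40.0000 -13.0000; 2.7500 1.0000]
S = R + BᵀPB = [3/2 0; 0 2] + [173.0000 -12.0000; -12.0000 1.2500] = [174.5000 -12.0000; -12.0000 3.2500]
BᵀPA = [59.5000 86.0000; -4.2500 -6.1250]
K = S⁻¹·BᵀPA = [0.3365 0.4869; -0.0653 -0.0870]
A−BK = [0.2806 0.3604; -0.9024 -1.1651]
AᵀP(A−BK) = [0.2017 0.2874; 0.2874 0.4102]
P' = Q + AᵀP(A−BK) = [11.4517 3.2874; 3.2874 4.4102]
tr(P') = 15.8619


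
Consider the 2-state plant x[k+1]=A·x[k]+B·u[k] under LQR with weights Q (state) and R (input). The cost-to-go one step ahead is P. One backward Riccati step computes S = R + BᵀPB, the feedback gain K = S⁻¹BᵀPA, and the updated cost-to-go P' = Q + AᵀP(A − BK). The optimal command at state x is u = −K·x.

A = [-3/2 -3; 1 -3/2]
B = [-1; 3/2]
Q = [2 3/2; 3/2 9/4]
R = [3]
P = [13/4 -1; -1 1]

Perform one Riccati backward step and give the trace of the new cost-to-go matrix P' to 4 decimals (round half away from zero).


BᵀP = [-4.7500 2.5000]
S = R + BᵀPB = [3] + [8.5000] = [11.5000]
BᵀPA = [9.6250 10.5000]
K = S⁻¹·BᵀPA = [0.8370 0.9130]
A−BK = [-0.6630 -2.0870; -0.2554 -2.8696]
AᵀP(A−BK) = [3.2568 5.0870; 5.0870 12.9130]
P' = Q + AᵀP(A−BK) = [5.2568 6.5870; 6.5870 15.1630]
tr(P') = 20.4198

20.4198


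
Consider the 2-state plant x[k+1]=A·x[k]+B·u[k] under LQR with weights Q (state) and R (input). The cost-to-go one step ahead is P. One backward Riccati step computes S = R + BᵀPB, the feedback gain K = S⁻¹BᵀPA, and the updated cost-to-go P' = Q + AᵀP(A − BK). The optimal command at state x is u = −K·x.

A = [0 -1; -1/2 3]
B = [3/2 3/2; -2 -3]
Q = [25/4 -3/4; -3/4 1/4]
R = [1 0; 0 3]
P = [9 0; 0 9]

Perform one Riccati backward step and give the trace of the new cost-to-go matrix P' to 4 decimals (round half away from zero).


BᵀP = [13.5000 -18.0000; 13.5000 -27.0000]
S = R + BᵀPB = [1 0; 0 3] + [56.2500 74.2500; 74.2500 101.2500] = [57.2500 74.2500; 74.2500 104.2500]
BᵀPA = [9.0000 -67.5000; 13.5000 -94.5000]
K = S⁻¹·BᵀPA = [-0.1409 -0.0445; 0.2298 -0.8748]
A−BK = [-0.1334 0.3789; -0.0923 0.2867]
AᵀP(A−BK) = [0.4152 -1.2900; -1.2900 4.3295]
P' = Q + AᵀP(A−BK) = [6.6652 -2.0400; -2.0400 4.5795]
tr(P') = 11.2446

11.2446


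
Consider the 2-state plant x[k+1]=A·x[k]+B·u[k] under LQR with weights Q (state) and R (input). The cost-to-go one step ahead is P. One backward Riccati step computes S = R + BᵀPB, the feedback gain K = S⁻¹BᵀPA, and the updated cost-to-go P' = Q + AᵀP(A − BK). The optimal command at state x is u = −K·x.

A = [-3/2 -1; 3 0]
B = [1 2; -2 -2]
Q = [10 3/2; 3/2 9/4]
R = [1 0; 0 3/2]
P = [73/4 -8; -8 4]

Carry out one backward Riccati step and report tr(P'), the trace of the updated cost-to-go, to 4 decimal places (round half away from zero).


BᵀP = [34.2500 -16.0000; 52.5000 -24.0000]
S = R + BᵀPB = [1 0; 0 3/2] + [66.2500 100.5000; 100.5000 153.0000] = [67.2500 100.5000; 100.5000 154.5000]
BᵀPA = [-99.3750 -34.2500; -150.7500 -52.5000]
K = S⁻¹·BᵀPA = [-0.7005 -0.0530; -0.5201 -0.3053]
A−BK = [0.2406 -0.3364; 0.5589 -0.7167]
AᵀP(A−BK) = [1.0508 0.0796; 0.0796 0.4049]
P' = Q + AᵀP(A−BK) = [11.0508 1.5796; 1.5796 2.6549]
tr(P') = 13.7057

13.7057


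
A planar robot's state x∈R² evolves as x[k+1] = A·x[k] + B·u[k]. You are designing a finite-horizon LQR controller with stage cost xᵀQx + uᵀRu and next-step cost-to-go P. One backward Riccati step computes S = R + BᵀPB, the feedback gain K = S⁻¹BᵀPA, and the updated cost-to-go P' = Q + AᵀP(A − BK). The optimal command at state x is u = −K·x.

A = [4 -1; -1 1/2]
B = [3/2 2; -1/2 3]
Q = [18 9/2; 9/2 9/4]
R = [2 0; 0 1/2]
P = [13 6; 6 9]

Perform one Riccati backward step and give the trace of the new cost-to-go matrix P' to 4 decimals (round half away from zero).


BᵀP = [16.5000 4.5000; 44.0000 39.0000]
S = R + BᵀPB = [2 0; 0 1/2] + [22.5000 46.5000; 46.5000 205.0000] = [24.5000 46.5000; 46.5000 205.5000]
BᵀPA = [61.5000 -14.2500; 137.0000 -24.5000]
K = S⁻¹·BᵀPA = [2.1820 -0.6228; 0.1729 0.0217]
A−BK = [0.3812 -0.1092; -0.4278 0.1234]
AᵀP(A−BK) = [11.1161 -3.1699; -3.1699 0.9065]
P' = Q + AᵀP(A−BK) = [29.1161 1.3301; 1.3301 3.1565]
tr(P') = 32.2726

32.2726


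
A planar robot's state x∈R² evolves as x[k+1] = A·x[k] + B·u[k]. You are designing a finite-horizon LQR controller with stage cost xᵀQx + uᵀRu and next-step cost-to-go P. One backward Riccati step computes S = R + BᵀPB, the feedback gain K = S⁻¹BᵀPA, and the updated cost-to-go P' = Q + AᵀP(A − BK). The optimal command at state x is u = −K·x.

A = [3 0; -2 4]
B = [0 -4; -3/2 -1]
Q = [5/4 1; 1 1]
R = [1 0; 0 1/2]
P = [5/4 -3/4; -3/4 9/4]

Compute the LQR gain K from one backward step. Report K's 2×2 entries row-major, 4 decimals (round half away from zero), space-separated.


1.5313 -2.2213 -0.7479 0.0299

BᵀP = [1.1250 -3.3750; -4.2500 0.7500]
S = R + BᵀPB = [1 0; 0 1/2] + [5.0625 -1.1250; -1.1250 16.2500] = [6.0625 -1.1250; -1.1250 16.7500]
BᵀPA = [10.1250 -13.5000; -14.2500 3.0000]
K = S⁻¹·BᵀPA = [1.5313 -2.2213; -0.7479 0.0299]
A−BK = [0.0084 0.1197; -0.4509 0.6980]
AᵀP(A−BK) = [3.0879 -4.0835; -4.0835 5.9233]
P' = Q + AᵀP(A−BK) = [4.3379 -3.0835; -3.0835 6.9233]
tr(P') = 11.2612


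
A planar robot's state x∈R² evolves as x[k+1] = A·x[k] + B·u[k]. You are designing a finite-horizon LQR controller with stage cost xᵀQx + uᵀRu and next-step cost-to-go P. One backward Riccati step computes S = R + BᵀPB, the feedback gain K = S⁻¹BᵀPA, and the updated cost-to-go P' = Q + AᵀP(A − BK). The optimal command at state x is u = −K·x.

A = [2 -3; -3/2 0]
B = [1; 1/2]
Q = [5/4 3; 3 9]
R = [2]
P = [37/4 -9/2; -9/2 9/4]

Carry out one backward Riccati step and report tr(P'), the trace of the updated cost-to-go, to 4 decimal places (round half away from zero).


BᵀP = [7.0000 -3.3750]
S = R + BᵀPB = [2] + [5.3125] = [7.3125]
BᵀPA = [19.0625 -21.0000]
K = S⁻¹·BᵀPA = [2.6068 -2.8718]
A−BK = [-0.6068 -0.1282; -2.8034 1.4359]
AᵀP(A−BK) = [19.3697 -21.0064; -21.0064 22.9423]
P' = Q + AᵀP(A−BK) = [20.6197 -18.0064; -18.0064 31.9423]
tr(P') = 52.5620

52.5620


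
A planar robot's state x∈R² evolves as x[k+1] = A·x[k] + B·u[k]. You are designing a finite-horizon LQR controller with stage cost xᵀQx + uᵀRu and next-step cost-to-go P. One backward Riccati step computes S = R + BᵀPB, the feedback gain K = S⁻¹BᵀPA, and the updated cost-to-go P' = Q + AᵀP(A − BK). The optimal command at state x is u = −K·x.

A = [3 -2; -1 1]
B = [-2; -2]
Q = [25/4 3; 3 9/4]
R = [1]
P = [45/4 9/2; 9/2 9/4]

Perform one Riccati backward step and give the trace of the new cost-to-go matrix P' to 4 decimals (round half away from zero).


BᵀP = [-31.5000 -13.5000]
S = R + BᵀPB = [1] + [90.0000] = [91.0000]
BᵀPA = [-81.0000 49.5000]
K = S⁻¹·BᵀPA = [-0.8901 0.5440]
A−BK = [1.2198 -0.9121; -2.7802 2.0879]
AᵀP(A−BK) = [4.4011 -3.1896; -3.1896 2.3242]
P' = Q + AᵀP(A−BK) = [10.6511 -0.1896; -0.1896 4.5742]
tr(P') = 15.2253

15.2253


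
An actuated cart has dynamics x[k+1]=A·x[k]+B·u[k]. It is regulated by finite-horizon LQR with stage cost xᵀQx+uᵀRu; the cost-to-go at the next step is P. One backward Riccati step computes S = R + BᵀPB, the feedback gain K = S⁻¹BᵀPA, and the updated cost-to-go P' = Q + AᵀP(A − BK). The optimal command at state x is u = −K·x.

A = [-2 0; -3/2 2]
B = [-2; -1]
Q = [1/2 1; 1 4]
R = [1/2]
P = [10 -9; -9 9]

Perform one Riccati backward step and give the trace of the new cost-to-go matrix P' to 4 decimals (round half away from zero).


17.3981

BᵀP = [-11.0000 9.0000]
S = R + BᵀPB = [1/2] + [13.0000] = [13.5000]
BᵀPA = [8.5000 18.0000]
K = S⁻¹·BᵀPA = [0.6296 1.3333]
A−BK = [-0.7407 2.6667; -0.8704 3.3333]
AᵀP(A−BK) = [0.8981 -2.3333; -2.3333 12.0000]
P' = Q + AᵀP(A−BK) = [1.3981 -1.3333; -1.3333 16.0000]
tr(P') = 17.3981


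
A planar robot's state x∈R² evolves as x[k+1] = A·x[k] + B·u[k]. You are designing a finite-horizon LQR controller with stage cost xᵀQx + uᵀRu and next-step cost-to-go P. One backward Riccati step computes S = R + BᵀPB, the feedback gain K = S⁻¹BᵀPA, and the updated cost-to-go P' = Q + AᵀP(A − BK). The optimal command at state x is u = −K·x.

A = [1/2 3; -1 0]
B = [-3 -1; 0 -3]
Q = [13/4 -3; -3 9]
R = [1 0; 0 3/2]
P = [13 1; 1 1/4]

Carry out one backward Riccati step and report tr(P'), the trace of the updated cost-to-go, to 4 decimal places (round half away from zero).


13.3169

BᵀP = [-39.0000 -3.0000; -16.0000 -1.7500]
S = R + BᵀPB = [1 0; 0 3/2] + [117.0000 48.0000; 48.0000 21.2500] = [118.0000 48.0000; 48.0000 22.7500]
BᵀPA = [-16.5000 -117.0000; -6.2500 -48.0000]
K = S⁻¹·BᵀPA = [-0.1981 -0.9402; 0.1432 -0.1261]
A−BK = [0.0489 0.0532; -0.5703 -0.3784]
AᵀP(A−BK) = [0.1266 0.1981; 0.1981 0.9402]
P' = Q + AᵀP(A−BK) = [3.3766 -2.8019; -2.8019 9.9402]
tr(P') = 13.3169


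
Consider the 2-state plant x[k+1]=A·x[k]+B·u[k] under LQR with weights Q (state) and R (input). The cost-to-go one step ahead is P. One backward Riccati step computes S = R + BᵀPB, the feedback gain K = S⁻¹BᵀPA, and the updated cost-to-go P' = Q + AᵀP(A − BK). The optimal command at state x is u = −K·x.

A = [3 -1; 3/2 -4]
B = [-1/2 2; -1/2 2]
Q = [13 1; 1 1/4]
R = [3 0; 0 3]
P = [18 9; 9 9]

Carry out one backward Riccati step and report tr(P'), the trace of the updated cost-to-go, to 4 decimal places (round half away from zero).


BᵀP = [-13.5000 -9.0000; 54.0000 36.0000]
S = R + BᵀPB = [3 0; 0 3] + [11.2500 -45.0000; -45.0000 180.0000] = [14.2500 -45.0000; -45.0000 183.0000]
BᵀPA = [-54.0000 49.5000; 216.0000 -198.0000]
K = S⁻¹·BᵀPA = [-0.2780 0.2548; 1.1120 -1.0193]
A−BK = [0.6371 1.1660; -0.8629 -1.8340]
AᵀP(A−BK) = [8.0531 4.4305; 4.4305 19.5637]
P' = Q + AᵀP(A−BK) = [21.0531 5.4305; 5.4305 19.8137]
tr(P') = 40.8668

40.8668


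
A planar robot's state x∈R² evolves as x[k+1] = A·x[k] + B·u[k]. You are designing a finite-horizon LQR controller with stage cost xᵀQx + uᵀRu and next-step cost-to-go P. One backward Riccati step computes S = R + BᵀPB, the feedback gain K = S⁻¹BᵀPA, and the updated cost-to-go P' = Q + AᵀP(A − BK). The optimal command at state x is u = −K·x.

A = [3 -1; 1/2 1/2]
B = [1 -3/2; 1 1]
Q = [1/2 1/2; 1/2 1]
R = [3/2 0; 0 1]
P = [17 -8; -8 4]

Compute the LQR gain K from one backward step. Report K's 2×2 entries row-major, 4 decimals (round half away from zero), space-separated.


BᵀP = [9.0000 -4.0000; -33.5000 16.0000]
S = R + BᵀPB = [3/2 0; 0 1] + [5.0000 -17.5000; -17.5000 66.2500] = [6.5000 -17.5000; -17.5000 67.2500]
BᵀPA = [25.0000 -11.0000; -92.5000 41.5000]
K = S⁻¹·BᵀPA = [0.4776 -0.1032; -1.2512 0.5903]
A−BK = [0.6457 -0.0115; 1.2736 0.0129]
AᵀP(A−BK) = [2.3257 -0.8223; -0.8223 0.3696]
P' = Q + AᵀP(A−BK) = [2.8257 -0.3223; -0.3223 1.3696]
tr(P') = 4.1953

0.4776 -0.1032 -1.2512 0.5903


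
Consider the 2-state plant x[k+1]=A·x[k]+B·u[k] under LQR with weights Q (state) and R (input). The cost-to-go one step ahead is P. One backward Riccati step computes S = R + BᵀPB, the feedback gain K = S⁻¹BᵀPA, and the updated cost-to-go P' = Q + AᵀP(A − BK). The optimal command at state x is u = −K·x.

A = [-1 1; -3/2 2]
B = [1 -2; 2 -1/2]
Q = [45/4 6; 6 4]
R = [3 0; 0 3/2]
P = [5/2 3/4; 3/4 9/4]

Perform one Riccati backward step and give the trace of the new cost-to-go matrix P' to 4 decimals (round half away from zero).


BᵀP = [4.0000 5.2500; -5.3750 -2.6250]
S = R + BᵀPB = [3 0; 0 3/2] + [14.5000 -10.6250; -10.6250 12.0625] = [17.5000 -10.6250; -10.6250 13.5625]
BᵀPA = [-11.8750 14.5000; 9.3125 -10.6250]
K = S⁻¹·BᵀPA = [-0.4991 0.6731; 0.2957 -0.2561]
A−BK = [0.0904 -0.1853; -0.3540 0.5258]
AᵀP(A−BK) = [1.1328 -1.4972; -1.4972 2.0192]
P' = Q + AᵀP(A−BK) = [12.3828 4.5028; 4.5028 6.0192]
tr(P') = 18.4020

18.4020


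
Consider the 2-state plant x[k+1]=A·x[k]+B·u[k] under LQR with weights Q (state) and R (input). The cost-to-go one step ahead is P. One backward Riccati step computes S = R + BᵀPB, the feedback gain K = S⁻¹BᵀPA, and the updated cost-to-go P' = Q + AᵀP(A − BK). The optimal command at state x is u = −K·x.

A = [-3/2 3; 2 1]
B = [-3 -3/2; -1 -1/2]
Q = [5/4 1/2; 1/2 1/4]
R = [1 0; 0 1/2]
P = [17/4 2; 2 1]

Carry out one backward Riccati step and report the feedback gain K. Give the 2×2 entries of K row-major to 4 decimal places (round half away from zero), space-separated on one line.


BᵀP = [-14.7500 -7.0000; -7.3750 -3.5000]
S = R + BᵀPB = [1 0; 0 1/2] + [51.2500 25.6250; 25.6250 12.8125] = [52.2500 25.6250; 25.6250 13.3125]
BᵀPA = [8.1250 -51.2500; 4.0625 -25.6250]
K = S⁻¹·BᵀPA = [0.1043 -0.6581; 0.1043 -0.6581]
A−BK = [-1.0305 0.0385; 2.1565 0.0128]
AᵀP(A−BK) = [0.2909 -0.1043; -0.1043 0.6581]
P' = Q + AᵀP(A−BK) = [1.5409 0.3957; 0.3957 0.9081]
tr(P') = 2.4490

0.1043 -0.6581 0.1043 -0.6581


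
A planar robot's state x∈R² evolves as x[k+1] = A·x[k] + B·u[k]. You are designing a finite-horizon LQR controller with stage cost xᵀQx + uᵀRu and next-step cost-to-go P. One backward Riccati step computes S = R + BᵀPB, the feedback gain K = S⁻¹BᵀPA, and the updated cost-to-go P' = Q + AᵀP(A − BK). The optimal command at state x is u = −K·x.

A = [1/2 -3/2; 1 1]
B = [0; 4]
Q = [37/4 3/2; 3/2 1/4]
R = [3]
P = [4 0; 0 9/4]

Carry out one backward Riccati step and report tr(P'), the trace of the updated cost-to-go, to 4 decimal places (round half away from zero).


BᵀP = [0.0000 9.0000]
S = R + BᵀPB = [3] + [36.0000] = [39.0000]
BᵀPA = [9.0000 9.0000]
K = S⁻¹·BᵀPA = [0.2308 0.2308]
A−BK = [0.5000 -1.5000; 0.0769 0.0769]
AᵀP(A−BK) = [1.1731 -2.8269; -2.8269 9.1731]
P' = Q + AᵀP(A−BK) = [10.4231 -1.3269; -1.3269 9.4231]
tr(P') = 19.8462

19.8462


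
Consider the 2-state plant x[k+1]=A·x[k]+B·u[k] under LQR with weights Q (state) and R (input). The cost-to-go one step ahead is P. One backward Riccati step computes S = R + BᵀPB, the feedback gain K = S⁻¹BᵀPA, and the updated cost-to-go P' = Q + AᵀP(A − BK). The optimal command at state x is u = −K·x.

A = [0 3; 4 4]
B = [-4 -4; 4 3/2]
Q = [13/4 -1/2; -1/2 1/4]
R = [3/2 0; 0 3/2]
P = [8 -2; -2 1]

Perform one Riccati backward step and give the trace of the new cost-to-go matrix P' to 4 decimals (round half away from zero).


BᵀP = [-40.0000 12.0000; -35.0000 9.5000]
S = R + BᵀPB = [3/2 0; 0 3/2] + [208.0000 178.0000; 178.0000 154.2500] = [209.5000 178.0000; 178.0000 155.7500]
BᵀPA = [48.0000 -72.0000; 38.0000 -67.0000]
K = S⁻¹·BᵀPA = [0.7529 0.7529; -0.6165 -1.2907]
A−BK = [0.5457 0.8490; 1.9130 2.9243]
AᵀP(A−BK) = [3.2867 4.9047; 4.9047 7.7362]
P' = Q + AᵀP(A−BK) = [6.5367 4.4047; 4.4047 7.9862]
tr(P') = 14.5229

14.5229


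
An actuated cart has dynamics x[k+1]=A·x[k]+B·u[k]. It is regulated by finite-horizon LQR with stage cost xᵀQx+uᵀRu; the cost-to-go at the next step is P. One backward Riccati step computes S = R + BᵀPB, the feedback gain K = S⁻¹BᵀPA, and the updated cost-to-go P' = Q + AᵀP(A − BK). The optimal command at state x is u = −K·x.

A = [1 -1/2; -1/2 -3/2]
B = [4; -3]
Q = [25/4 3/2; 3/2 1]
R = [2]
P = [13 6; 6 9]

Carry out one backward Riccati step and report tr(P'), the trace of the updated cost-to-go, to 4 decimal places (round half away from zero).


39.3639

BᵀP = [34.0000 -3.0000]
S = R + BᵀPB = [2] + [145.0000] = [147.0000]
BᵀPA = [35.5000 -12.5000]
K = S⁻¹·BᵀPA = [0.2415 -0.0850]
A−BK = [0.0340 -0.1599; 0.2245 -1.7551]
AᵀP(A−BK) = [0.6769 -4.2313; -4.2313 31.4371]
P' = Q + AᵀP(A−BK) = [6.9269 -2.7313; -2.7313 32.4371]
tr(P') = 39.3639


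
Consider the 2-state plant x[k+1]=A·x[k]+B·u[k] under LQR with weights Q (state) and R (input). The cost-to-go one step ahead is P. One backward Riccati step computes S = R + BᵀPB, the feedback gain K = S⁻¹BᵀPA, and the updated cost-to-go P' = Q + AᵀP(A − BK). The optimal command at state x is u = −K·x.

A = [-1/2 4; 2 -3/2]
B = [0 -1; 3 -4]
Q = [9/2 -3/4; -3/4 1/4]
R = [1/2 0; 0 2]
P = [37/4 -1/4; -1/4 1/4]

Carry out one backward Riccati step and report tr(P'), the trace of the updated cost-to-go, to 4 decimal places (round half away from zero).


BᵀP = [-0.7500 0.7500; -8.2500 -0.7500]
S = R + BᵀPB = [1/2 0; 0 2] + [2.2500 -2.2500; -2.2500 11.2500] = [2.7500 -2.2500; -2.2500 13.2500]
BᵀPA = [1.8750 -4.1250; 2.6250 -31.8750]
K = S⁻¹·BᵀPA = [0.9801 -4.0279; 0.3645 -3.0896]
A−BK = [-0.1355 0.9104; 0.5179 -1.7749]
AᵀP(A−BK) = [1.0179 -5.7749; -5.7749 36.4651]
P' = Q + AᵀP(A−BK) = [5.5179 -6.5249; -6.5249 36.7151]
tr(P') = 42.2331

42.2331


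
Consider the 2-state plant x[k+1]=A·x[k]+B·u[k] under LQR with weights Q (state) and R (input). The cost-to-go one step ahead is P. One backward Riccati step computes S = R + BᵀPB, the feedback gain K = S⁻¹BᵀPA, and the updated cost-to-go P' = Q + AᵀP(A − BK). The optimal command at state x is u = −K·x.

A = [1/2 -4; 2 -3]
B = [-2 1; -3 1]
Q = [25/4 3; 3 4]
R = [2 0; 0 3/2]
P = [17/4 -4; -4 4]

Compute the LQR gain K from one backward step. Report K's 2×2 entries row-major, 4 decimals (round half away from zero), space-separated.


-0.9063 -0.3333 -0.1875 -0.6667

BᵀP = [3.5000 -4.0000; 0.2500 0.0000]
S = R + BᵀPB = [2 0; 0 3/2] + [5.0000 -0.5000; -0.5000 0.2500] = [7.0000 -0.5000; -0.5000 1.7500]
BᵀPA = [-6.2500 -2.0000; 0.1250 -1.0000]
K = S⁻¹·BᵀPA = [-0.9063 -0.3333; -0.1875 -0.6667]
A−BK = [-1.1250 -4.0000; -0.5313 -3.3333]
AᵀP(A−BK) = [3.4219 3.5000; 3.5000 6.6667]
P' = Q + AᵀP(A−BK) = [9.6719 6.5000; 6.5000 10.6667]
tr(P') = 20.3385


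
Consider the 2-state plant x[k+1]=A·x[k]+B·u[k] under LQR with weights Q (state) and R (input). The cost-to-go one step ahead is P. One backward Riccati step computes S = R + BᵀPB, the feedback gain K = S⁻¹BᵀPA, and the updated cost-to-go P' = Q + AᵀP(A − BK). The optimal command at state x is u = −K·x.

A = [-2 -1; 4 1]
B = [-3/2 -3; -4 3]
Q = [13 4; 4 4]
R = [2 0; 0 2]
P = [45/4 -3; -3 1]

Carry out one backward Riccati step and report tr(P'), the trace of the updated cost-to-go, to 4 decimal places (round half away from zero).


18.7674

BᵀP = [-4.8750 0.5000; -42.7500 12.0000]
S = R + BᵀPB = [2 0; 0 2] + [5.3125 16.1250; 16.1250 164.2500] = [7.3125 16.1250; 16.1250 166.2500]
BᵀPA = [11.7500 5.3750; 133.5000 54.7500]
K = S⁻¹·BᵀPA = [-0.2085 0.0112; 0.8232 0.3282]
A−BK = [0.1570 0.0016; 0.6964 0.0603]
AᵀP(A−BK) = [1.5486 0.5488; 0.5488 0.2188]
P' = Q + AᵀP(A−BK) = [14.5486 4.5488; 4.5488 4.2188]
tr(P') = 18.7674


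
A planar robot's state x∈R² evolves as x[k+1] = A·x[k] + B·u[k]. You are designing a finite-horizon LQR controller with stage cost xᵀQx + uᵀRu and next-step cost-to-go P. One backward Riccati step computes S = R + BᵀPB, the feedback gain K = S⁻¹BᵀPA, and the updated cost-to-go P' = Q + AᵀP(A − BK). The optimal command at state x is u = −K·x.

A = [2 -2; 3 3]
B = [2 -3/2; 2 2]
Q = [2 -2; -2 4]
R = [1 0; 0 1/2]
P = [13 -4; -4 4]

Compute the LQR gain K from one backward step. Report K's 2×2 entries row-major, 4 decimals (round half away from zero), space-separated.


BᵀP = [18.0000 0.0000; -27.5000 14.0000]
S = R + BᵀPB = [1 0; 0 1/2] + [36.0000 -27.0000; -27.0000 69.2500] = [37.0000 -27.0000; -27.0000 69.7500]
BᵀPA = [36.0000 -36.0000; -13.0000 97.0000]
K = S⁻¹·BᵀPA = [1.1665 0.0583; 0.2652 1.4133]
A−BK = [0.0648 0.0032; 0.1368 0.0568]
AᵀP(A−BK) = [1.4543 0.2727; 0.2727 1.0136]
P' = Q + AᵀP(A−BK) = [3.4543 -1.7273; -1.7273 5.0136]
tr(P') = 8.4679

1.1665 0.0583 0.2652 1.4133


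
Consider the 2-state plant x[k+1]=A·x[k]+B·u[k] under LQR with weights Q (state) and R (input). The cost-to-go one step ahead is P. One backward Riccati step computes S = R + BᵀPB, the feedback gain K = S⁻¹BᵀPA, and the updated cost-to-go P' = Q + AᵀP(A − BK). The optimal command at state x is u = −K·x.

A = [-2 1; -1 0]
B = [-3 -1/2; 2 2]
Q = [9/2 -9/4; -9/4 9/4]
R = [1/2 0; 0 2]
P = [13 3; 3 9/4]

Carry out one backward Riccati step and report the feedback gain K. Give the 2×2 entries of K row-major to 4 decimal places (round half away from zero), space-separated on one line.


0.8642 -0.3889 -1.0281 0.2930

BᵀP = [-33.0000 -4.5000; -0.5000 3.0000]
S = R + BᵀPB = [1/2 0; 0 2] + [90.0000 7.5000; 7.5000 6.2500] = [90.5000 7.5000; 7.5000 8.2500]
BᵀPA = [70.5000 -33.0000; -2.0000 -0.5000]
K = S⁻¹·BᵀPA = [0.8642 -0.3889; -1.0281 0.2930]
A−BK = [0.0786 -0.0203; -0.6723 0.1919]
AᵀP(A−BK) = [3.2675 -0.9953; -0.9953 0.3121]
P' = Q + AᵀP(A−BK) = [7.7675 -3.2453; -3.2453 2.5621]
tr(P') = 10.3296


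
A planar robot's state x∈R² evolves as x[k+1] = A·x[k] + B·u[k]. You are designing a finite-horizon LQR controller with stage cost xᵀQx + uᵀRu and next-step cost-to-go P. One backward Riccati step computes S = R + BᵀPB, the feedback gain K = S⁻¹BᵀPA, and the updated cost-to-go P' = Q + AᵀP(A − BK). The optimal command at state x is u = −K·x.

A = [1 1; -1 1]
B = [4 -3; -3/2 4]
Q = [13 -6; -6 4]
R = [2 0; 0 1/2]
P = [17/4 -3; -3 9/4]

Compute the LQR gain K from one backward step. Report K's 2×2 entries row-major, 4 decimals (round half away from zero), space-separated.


BᵀP = [21.5000 -15.3750; -24.7500 18.0000]
S = R + BᵀPB = [2 0; 0 1/2] + [109.0625 -126.0000; -126.0000 146.2500] = [111.0625 -126.0000; -126.0000 146.7500]
BᵀPA = [36.8750 6.1250; -42.7500 -6.7500]
K = S⁻¹·BᵀPA = [0.0590 0.1144; -0.2407 0.0523]
A−BK = [0.0421 0.6990; 0.0512 0.9626]
AᵀP(A−BK) = [0.0364 0.0142; 0.0142 0.1518]
P' = Q + AᵀP(A−BK) = [13.0364 -5.9858; -5.9858 4.1518]
tr(P') = 17.1882

0.0590 0.1144 -0.2407 0.0523


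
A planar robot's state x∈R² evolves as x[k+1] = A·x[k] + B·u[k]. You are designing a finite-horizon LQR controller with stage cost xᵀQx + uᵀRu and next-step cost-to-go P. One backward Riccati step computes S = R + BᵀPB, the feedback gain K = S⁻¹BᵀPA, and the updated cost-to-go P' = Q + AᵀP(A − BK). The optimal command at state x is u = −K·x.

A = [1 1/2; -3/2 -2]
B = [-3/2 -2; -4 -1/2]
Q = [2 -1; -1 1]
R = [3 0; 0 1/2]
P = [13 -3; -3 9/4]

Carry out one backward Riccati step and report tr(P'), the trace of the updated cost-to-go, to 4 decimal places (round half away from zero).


BᵀP = [-7.5000 -4.5000; -24.5000 4.8750]
S = R + BᵀPB = [3 0; 0 1/2] + [29.2500 17.2500; 17.2500 46.5625] = [32.2500 17.2500; 17.2500 47.0625]
BᵀPA = [-0.7500 5.2500; -31.8125 -22.0000]
K = S⁻¹·BᵀPA = [0.4208 0.5135; -0.8302 -0.6557]
A−BK = [-0.0292 -0.0411; -0.2319 -0.2738]
AᵀP(A−BK) = [0.9673 1.0263; 1.0263 1.1292]
P' = Q + AᵀP(A−BK) = [2.9673 0.0263; 0.0263 2.1292]
tr(P') = 5.0964

5.0964
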